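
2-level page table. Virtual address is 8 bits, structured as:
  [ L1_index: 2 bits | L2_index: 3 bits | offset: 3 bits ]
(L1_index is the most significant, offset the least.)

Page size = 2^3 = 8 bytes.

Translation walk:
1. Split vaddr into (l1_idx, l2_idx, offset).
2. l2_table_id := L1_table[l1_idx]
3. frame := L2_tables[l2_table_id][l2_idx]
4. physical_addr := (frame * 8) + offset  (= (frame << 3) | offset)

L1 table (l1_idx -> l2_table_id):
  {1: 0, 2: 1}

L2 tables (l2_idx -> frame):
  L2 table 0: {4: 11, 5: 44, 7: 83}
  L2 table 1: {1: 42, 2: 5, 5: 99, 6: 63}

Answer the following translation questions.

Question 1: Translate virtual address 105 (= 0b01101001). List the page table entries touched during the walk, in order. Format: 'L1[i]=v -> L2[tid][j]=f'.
vaddr = 105 = 0b01101001
Split: l1_idx=1, l2_idx=5, offset=1

Answer: L1[1]=0 -> L2[0][5]=44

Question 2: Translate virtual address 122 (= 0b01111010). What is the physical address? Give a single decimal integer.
vaddr = 122 = 0b01111010
Split: l1_idx=1, l2_idx=7, offset=2
L1[1] = 0
L2[0][7] = 83
paddr = 83 * 8 + 2 = 666

Answer: 666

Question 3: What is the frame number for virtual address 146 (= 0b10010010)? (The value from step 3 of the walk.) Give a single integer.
Answer: 5

Derivation:
vaddr = 146: l1_idx=2, l2_idx=2
L1[2] = 1; L2[1][2] = 5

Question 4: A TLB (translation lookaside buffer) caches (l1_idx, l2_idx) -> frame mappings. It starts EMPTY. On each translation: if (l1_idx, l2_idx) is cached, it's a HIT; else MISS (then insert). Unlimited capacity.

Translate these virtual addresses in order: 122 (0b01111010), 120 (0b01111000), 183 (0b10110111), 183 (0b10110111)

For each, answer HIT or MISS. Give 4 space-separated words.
vaddr=122: (1,7) not in TLB -> MISS, insert
vaddr=120: (1,7) in TLB -> HIT
vaddr=183: (2,6) not in TLB -> MISS, insert
vaddr=183: (2,6) in TLB -> HIT

Answer: MISS HIT MISS HIT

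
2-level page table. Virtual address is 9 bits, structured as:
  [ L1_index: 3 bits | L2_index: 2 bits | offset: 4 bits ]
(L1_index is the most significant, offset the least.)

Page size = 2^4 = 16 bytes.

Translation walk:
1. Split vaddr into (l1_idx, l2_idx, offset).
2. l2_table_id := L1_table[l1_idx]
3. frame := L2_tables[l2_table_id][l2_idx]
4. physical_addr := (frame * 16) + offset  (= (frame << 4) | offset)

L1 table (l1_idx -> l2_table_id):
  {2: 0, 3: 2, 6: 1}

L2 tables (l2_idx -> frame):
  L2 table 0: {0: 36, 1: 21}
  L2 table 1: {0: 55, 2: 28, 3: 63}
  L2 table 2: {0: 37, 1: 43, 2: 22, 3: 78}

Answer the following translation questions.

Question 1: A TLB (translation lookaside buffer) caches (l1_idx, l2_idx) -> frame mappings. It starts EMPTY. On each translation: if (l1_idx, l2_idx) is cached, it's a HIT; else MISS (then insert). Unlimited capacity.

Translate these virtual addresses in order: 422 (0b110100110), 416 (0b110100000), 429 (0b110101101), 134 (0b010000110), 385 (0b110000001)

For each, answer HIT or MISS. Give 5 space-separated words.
vaddr=422: (6,2) not in TLB -> MISS, insert
vaddr=416: (6,2) in TLB -> HIT
vaddr=429: (6,2) in TLB -> HIT
vaddr=134: (2,0) not in TLB -> MISS, insert
vaddr=385: (6,0) not in TLB -> MISS, insert

Answer: MISS HIT HIT MISS MISS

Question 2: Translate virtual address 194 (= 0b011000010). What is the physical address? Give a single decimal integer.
vaddr = 194 = 0b011000010
Split: l1_idx=3, l2_idx=0, offset=2
L1[3] = 2
L2[2][0] = 37
paddr = 37 * 16 + 2 = 594

Answer: 594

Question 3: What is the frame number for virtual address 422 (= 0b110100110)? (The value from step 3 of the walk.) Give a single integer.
Answer: 28

Derivation:
vaddr = 422: l1_idx=6, l2_idx=2
L1[6] = 1; L2[1][2] = 28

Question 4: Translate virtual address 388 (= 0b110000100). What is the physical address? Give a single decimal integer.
Answer: 884

Derivation:
vaddr = 388 = 0b110000100
Split: l1_idx=6, l2_idx=0, offset=4
L1[6] = 1
L2[1][0] = 55
paddr = 55 * 16 + 4 = 884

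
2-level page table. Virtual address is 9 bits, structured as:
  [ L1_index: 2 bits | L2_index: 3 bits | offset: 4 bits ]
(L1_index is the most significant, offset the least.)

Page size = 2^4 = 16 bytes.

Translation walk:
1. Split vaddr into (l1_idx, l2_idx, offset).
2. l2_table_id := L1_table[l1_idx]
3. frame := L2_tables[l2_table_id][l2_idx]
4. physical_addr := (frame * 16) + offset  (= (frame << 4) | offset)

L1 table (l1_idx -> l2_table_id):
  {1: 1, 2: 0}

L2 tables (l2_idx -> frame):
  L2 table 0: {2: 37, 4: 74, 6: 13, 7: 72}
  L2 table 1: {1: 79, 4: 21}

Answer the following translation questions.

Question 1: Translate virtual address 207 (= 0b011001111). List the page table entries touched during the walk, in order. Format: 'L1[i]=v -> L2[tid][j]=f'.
Answer: L1[1]=1 -> L2[1][4]=21

Derivation:
vaddr = 207 = 0b011001111
Split: l1_idx=1, l2_idx=4, offset=15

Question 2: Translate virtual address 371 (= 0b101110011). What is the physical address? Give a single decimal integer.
vaddr = 371 = 0b101110011
Split: l1_idx=2, l2_idx=7, offset=3
L1[2] = 0
L2[0][7] = 72
paddr = 72 * 16 + 3 = 1155

Answer: 1155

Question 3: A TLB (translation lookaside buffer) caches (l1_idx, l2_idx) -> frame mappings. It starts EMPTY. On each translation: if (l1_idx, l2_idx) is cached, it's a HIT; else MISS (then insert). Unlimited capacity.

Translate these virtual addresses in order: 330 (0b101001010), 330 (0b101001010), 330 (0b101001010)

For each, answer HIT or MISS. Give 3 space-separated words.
vaddr=330: (2,4) not in TLB -> MISS, insert
vaddr=330: (2,4) in TLB -> HIT
vaddr=330: (2,4) in TLB -> HIT

Answer: MISS HIT HIT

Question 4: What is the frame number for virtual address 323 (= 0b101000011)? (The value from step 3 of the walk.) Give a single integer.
Answer: 74

Derivation:
vaddr = 323: l1_idx=2, l2_idx=4
L1[2] = 0; L2[0][4] = 74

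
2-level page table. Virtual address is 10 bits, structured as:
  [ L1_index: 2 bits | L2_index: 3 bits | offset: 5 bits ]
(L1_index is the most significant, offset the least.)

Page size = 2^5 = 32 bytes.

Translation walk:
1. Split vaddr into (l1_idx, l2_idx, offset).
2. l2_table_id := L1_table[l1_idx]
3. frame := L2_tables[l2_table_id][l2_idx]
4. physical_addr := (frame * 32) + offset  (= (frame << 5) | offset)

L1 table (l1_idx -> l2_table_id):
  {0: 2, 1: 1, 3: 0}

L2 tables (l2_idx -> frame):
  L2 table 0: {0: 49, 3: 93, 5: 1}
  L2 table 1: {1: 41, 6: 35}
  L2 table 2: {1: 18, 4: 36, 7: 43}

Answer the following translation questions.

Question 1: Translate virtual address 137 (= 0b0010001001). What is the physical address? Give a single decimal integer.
vaddr = 137 = 0b0010001001
Split: l1_idx=0, l2_idx=4, offset=9
L1[0] = 2
L2[2][4] = 36
paddr = 36 * 32 + 9 = 1161

Answer: 1161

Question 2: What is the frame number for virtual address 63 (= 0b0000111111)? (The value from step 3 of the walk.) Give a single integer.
vaddr = 63: l1_idx=0, l2_idx=1
L1[0] = 2; L2[2][1] = 18

Answer: 18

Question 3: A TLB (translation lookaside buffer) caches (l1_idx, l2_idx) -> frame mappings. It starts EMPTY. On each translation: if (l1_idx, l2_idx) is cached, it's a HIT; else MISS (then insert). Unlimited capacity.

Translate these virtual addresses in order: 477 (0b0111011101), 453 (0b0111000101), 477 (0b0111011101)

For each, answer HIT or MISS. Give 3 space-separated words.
Answer: MISS HIT HIT

Derivation:
vaddr=477: (1,6) not in TLB -> MISS, insert
vaddr=453: (1,6) in TLB -> HIT
vaddr=477: (1,6) in TLB -> HIT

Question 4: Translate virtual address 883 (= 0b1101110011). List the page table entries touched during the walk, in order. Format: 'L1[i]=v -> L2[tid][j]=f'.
Answer: L1[3]=0 -> L2[0][3]=93

Derivation:
vaddr = 883 = 0b1101110011
Split: l1_idx=3, l2_idx=3, offset=19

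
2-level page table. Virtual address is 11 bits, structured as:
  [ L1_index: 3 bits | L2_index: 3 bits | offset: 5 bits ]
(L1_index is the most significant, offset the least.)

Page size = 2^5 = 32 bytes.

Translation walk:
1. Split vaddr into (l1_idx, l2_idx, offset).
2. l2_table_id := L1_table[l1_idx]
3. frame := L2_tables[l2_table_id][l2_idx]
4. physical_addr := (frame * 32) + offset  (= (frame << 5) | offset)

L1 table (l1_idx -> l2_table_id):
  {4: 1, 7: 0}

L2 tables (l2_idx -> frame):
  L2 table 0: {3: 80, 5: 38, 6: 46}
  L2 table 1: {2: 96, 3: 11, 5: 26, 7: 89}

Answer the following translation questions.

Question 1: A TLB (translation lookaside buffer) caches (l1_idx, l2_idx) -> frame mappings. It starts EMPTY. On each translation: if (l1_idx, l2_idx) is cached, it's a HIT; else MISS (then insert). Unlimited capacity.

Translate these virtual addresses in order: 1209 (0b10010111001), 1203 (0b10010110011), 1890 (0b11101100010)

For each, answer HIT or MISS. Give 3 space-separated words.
vaddr=1209: (4,5) not in TLB -> MISS, insert
vaddr=1203: (4,5) in TLB -> HIT
vaddr=1890: (7,3) not in TLB -> MISS, insert

Answer: MISS HIT MISS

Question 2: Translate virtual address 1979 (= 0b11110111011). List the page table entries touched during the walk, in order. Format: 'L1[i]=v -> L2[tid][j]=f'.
Answer: L1[7]=0 -> L2[0][5]=38

Derivation:
vaddr = 1979 = 0b11110111011
Split: l1_idx=7, l2_idx=5, offset=27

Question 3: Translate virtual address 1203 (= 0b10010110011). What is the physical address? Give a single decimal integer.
Answer: 851

Derivation:
vaddr = 1203 = 0b10010110011
Split: l1_idx=4, l2_idx=5, offset=19
L1[4] = 1
L2[1][5] = 26
paddr = 26 * 32 + 19 = 851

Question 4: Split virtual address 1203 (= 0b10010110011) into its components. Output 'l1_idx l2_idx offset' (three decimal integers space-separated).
vaddr = 1203 = 0b10010110011
  top 3 bits -> l1_idx = 4
  next 3 bits -> l2_idx = 5
  bottom 5 bits -> offset = 19

Answer: 4 5 19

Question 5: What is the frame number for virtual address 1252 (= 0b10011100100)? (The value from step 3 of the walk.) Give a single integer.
vaddr = 1252: l1_idx=4, l2_idx=7
L1[4] = 1; L2[1][7] = 89

Answer: 89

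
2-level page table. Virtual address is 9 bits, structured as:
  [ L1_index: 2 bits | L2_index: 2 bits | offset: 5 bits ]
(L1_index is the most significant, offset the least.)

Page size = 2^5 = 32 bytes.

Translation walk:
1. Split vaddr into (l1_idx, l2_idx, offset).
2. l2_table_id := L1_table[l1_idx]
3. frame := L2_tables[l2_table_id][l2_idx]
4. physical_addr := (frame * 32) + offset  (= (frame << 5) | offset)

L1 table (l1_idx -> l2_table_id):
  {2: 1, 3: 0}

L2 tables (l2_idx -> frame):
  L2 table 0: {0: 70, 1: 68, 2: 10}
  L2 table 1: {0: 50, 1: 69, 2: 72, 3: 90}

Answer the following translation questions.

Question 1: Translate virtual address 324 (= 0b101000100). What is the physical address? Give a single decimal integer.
vaddr = 324 = 0b101000100
Split: l1_idx=2, l2_idx=2, offset=4
L1[2] = 1
L2[1][2] = 72
paddr = 72 * 32 + 4 = 2308

Answer: 2308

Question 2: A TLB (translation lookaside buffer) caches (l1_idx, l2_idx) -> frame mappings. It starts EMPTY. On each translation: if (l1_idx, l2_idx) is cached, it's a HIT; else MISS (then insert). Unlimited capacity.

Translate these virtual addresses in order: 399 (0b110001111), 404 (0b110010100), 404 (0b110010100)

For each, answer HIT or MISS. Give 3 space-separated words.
Answer: MISS HIT HIT

Derivation:
vaddr=399: (3,0) not in TLB -> MISS, insert
vaddr=404: (3,0) in TLB -> HIT
vaddr=404: (3,0) in TLB -> HIT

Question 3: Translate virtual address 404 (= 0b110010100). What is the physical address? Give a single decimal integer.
vaddr = 404 = 0b110010100
Split: l1_idx=3, l2_idx=0, offset=20
L1[3] = 0
L2[0][0] = 70
paddr = 70 * 32 + 20 = 2260

Answer: 2260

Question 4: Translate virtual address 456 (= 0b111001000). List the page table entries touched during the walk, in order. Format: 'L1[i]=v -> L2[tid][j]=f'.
vaddr = 456 = 0b111001000
Split: l1_idx=3, l2_idx=2, offset=8

Answer: L1[3]=0 -> L2[0][2]=10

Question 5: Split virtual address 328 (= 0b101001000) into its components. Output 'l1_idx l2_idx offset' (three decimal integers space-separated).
vaddr = 328 = 0b101001000
  top 2 bits -> l1_idx = 2
  next 2 bits -> l2_idx = 2
  bottom 5 bits -> offset = 8

Answer: 2 2 8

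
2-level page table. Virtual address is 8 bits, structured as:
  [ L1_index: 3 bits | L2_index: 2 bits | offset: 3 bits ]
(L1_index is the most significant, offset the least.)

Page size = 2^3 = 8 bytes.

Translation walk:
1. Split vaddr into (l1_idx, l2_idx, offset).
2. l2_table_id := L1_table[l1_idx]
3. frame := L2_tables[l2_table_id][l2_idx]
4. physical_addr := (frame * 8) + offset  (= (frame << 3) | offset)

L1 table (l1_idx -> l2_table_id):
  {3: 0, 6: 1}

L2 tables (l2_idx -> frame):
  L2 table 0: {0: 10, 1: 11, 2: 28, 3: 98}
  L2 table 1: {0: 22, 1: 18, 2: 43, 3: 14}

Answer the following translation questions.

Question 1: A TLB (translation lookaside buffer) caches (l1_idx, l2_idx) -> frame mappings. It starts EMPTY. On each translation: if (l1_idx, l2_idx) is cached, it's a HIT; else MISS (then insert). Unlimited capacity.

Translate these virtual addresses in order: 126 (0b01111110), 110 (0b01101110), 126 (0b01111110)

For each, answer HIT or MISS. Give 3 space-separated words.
vaddr=126: (3,3) not in TLB -> MISS, insert
vaddr=110: (3,1) not in TLB -> MISS, insert
vaddr=126: (3,3) in TLB -> HIT

Answer: MISS MISS HIT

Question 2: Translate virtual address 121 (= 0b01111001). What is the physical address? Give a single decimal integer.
vaddr = 121 = 0b01111001
Split: l1_idx=3, l2_idx=3, offset=1
L1[3] = 0
L2[0][3] = 98
paddr = 98 * 8 + 1 = 785

Answer: 785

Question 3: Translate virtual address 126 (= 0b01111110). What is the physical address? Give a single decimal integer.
Answer: 790

Derivation:
vaddr = 126 = 0b01111110
Split: l1_idx=3, l2_idx=3, offset=6
L1[3] = 0
L2[0][3] = 98
paddr = 98 * 8 + 6 = 790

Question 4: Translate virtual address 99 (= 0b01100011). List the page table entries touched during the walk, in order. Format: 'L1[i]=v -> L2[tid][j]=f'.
vaddr = 99 = 0b01100011
Split: l1_idx=3, l2_idx=0, offset=3

Answer: L1[3]=0 -> L2[0][0]=10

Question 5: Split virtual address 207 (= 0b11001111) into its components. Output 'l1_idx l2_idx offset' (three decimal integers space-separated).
Answer: 6 1 7

Derivation:
vaddr = 207 = 0b11001111
  top 3 bits -> l1_idx = 6
  next 2 bits -> l2_idx = 1
  bottom 3 bits -> offset = 7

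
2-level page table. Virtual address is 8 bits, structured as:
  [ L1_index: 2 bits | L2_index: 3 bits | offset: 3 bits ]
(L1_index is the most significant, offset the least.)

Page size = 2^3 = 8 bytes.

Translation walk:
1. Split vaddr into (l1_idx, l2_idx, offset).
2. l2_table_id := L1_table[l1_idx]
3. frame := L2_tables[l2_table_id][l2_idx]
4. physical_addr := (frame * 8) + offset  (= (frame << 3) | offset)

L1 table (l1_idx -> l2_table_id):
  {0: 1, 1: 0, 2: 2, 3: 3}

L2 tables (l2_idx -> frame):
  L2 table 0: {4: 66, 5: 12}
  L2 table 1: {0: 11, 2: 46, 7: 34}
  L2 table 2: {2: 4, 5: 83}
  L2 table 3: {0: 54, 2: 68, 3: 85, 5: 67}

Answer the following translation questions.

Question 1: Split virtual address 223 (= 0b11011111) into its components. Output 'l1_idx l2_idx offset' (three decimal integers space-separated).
vaddr = 223 = 0b11011111
  top 2 bits -> l1_idx = 3
  next 3 bits -> l2_idx = 3
  bottom 3 bits -> offset = 7

Answer: 3 3 7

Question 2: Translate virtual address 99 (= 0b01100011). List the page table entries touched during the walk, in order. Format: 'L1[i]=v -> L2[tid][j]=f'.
vaddr = 99 = 0b01100011
Split: l1_idx=1, l2_idx=4, offset=3

Answer: L1[1]=0 -> L2[0][4]=66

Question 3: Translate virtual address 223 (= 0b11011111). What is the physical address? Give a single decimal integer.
vaddr = 223 = 0b11011111
Split: l1_idx=3, l2_idx=3, offset=7
L1[3] = 3
L2[3][3] = 85
paddr = 85 * 8 + 7 = 687

Answer: 687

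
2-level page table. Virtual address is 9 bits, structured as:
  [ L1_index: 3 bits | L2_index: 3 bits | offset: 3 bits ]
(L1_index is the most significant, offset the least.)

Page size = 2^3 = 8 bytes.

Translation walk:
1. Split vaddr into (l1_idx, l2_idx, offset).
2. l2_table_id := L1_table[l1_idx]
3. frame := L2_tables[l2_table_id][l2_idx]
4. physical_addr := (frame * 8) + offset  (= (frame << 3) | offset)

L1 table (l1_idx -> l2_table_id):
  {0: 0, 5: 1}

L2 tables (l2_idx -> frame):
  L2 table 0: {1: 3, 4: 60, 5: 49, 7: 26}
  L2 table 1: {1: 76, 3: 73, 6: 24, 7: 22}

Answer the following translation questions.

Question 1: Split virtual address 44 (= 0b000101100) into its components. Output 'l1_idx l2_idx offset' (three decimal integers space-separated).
Answer: 0 5 4

Derivation:
vaddr = 44 = 0b000101100
  top 3 bits -> l1_idx = 0
  next 3 bits -> l2_idx = 5
  bottom 3 bits -> offset = 4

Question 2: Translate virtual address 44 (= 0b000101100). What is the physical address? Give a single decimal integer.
vaddr = 44 = 0b000101100
Split: l1_idx=0, l2_idx=5, offset=4
L1[0] = 0
L2[0][5] = 49
paddr = 49 * 8 + 4 = 396

Answer: 396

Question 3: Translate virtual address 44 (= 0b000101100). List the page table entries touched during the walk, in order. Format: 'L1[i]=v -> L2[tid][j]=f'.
vaddr = 44 = 0b000101100
Split: l1_idx=0, l2_idx=5, offset=4

Answer: L1[0]=0 -> L2[0][5]=49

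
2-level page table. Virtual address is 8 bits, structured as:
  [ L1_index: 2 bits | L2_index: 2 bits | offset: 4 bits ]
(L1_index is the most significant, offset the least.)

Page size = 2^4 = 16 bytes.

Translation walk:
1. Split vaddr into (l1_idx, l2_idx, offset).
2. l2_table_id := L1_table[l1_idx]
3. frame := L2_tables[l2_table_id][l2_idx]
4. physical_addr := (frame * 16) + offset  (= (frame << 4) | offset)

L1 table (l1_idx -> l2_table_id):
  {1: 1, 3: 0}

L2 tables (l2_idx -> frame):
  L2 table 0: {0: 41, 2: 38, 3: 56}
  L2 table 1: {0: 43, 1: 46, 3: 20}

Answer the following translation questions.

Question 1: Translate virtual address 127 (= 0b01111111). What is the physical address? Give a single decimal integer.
Answer: 335

Derivation:
vaddr = 127 = 0b01111111
Split: l1_idx=1, l2_idx=3, offset=15
L1[1] = 1
L2[1][3] = 20
paddr = 20 * 16 + 15 = 335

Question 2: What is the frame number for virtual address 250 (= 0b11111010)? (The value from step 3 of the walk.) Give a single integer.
vaddr = 250: l1_idx=3, l2_idx=3
L1[3] = 0; L2[0][3] = 56

Answer: 56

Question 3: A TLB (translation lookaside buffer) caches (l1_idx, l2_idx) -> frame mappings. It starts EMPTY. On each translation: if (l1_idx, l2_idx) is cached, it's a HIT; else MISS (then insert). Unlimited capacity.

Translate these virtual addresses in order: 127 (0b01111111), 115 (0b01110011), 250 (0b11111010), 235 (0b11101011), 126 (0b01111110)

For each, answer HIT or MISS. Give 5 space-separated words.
Answer: MISS HIT MISS MISS HIT

Derivation:
vaddr=127: (1,3) not in TLB -> MISS, insert
vaddr=115: (1,3) in TLB -> HIT
vaddr=250: (3,3) not in TLB -> MISS, insert
vaddr=235: (3,2) not in TLB -> MISS, insert
vaddr=126: (1,3) in TLB -> HIT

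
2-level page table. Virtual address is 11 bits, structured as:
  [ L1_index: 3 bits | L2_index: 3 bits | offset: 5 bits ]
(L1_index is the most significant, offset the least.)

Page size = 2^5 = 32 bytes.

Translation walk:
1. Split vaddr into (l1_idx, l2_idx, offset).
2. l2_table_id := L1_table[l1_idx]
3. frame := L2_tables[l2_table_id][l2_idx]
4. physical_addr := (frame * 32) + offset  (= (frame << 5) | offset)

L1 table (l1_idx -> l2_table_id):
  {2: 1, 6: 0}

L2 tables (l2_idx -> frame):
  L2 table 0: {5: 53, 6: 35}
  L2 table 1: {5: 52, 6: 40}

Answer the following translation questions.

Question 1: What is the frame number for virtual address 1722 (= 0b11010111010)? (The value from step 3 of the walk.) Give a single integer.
Answer: 53

Derivation:
vaddr = 1722: l1_idx=6, l2_idx=5
L1[6] = 0; L2[0][5] = 53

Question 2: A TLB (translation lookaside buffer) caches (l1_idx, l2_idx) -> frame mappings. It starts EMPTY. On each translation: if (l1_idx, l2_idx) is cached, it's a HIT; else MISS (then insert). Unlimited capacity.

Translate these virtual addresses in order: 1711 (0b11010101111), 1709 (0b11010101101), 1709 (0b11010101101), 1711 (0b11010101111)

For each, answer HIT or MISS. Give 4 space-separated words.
Answer: MISS HIT HIT HIT

Derivation:
vaddr=1711: (6,5) not in TLB -> MISS, insert
vaddr=1709: (6,5) in TLB -> HIT
vaddr=1709: (6,5) in TLB -> HIT
vaddr=1711: (6,5) in TLB -> HIT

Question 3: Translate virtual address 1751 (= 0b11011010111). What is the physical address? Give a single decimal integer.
Answer: 1143

Derivation:
vaddr = 1751 = 0b11011010111
Split: l1_idx=6, l2_idx=6, offset=23
L1[6] = 0
L2[0][6] = 35
paddr = 35 * 32 + 23 = 1143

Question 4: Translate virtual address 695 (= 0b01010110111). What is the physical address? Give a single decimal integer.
Answer: 1687

Derivation:
vaddr = 695 = 0b01010110111
Split: l1_idx=2, l2_idx=5, offset=23
L1[2] = 1
L2[1][5] = 52
paddr = 52 * 32 + 23 = 1687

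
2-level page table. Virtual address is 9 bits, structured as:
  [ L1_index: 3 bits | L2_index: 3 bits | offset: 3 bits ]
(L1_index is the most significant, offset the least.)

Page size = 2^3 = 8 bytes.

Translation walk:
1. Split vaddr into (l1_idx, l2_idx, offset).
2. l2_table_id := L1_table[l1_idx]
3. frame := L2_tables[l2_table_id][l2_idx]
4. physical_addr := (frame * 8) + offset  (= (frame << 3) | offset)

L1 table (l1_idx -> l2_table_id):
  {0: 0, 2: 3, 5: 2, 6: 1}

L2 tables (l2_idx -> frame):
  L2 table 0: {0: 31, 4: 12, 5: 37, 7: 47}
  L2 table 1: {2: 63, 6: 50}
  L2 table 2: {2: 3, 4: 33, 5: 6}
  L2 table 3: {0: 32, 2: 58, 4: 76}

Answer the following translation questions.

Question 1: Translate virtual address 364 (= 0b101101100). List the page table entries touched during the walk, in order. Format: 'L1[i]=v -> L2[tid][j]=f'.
vaddr = 364 = 0b101101100
Split: l1_idx=5, l2_idx=5, offset=4

Answer: L1[5]=2 -> L2[2][5]=6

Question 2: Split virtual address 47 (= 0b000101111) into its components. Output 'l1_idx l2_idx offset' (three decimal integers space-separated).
vaddr = 47 = 0b000101111
  top 3 bits -> l1_idx = 0
  next 3 bits -> l2_idx = 5
  bottom 3 bits -> offset = 7

Answer: 0 5 7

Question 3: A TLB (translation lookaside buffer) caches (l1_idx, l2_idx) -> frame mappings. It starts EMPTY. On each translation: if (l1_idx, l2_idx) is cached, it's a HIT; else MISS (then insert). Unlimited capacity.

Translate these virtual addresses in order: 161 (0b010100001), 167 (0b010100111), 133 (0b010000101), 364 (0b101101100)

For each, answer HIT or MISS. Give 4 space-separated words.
vaddr=161: (2,4) not in TLB -> MISS, insert
vaddr=167: (2,4) in TLB -> HIT
vaddr=133: (2,0) not in TLB -> MISS, insert
vaddr=364: (5,5) not in TLB -> MISS, insert

Answer: MISS HIT MISS MISS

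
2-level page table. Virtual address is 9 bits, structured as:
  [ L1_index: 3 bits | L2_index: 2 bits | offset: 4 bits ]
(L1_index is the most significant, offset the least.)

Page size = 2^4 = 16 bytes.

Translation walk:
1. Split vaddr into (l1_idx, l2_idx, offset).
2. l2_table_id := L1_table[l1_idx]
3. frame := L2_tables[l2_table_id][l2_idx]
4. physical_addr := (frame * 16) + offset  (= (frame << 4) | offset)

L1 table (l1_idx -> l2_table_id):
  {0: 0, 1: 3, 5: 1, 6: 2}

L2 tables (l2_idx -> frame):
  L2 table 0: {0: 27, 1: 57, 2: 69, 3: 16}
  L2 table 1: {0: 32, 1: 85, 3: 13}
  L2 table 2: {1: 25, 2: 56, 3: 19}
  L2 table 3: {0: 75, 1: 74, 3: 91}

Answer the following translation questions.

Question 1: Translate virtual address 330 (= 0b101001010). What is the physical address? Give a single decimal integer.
vaddr = 330 = 0b101001010
Split: l1_idx=5, l2_idx=0, offset=10
L1[5] = 1
L2[1][0] = 32
paddr = 32 * 16 + 10 = 522

Answer: 522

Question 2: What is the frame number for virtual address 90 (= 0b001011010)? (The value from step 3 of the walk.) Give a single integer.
vaddr = 90: l1_idx=1, l2_idx=1
L1[1] = 3; L2[3][1] = 74

Answer: 74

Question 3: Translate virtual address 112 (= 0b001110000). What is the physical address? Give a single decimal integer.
vaddr = 112 = 0b001110000
Split: l1_idx=1, l2_idx=3, offset=0
L1[1] = 3
L2[3][3] = 91
paddr = 91 * 16 + 0 = 1456

Answer: 1456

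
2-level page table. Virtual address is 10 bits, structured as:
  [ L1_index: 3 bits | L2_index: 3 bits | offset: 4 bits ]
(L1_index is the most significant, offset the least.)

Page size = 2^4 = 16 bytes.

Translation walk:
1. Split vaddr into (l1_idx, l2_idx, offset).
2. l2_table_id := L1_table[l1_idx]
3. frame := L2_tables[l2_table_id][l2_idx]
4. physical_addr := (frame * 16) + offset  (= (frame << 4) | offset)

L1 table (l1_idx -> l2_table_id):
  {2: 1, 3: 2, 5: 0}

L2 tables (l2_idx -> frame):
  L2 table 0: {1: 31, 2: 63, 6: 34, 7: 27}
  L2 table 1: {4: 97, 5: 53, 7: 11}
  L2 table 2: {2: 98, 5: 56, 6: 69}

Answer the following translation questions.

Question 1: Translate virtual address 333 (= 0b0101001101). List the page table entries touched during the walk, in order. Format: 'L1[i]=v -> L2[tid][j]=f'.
Answer: L1[2]=1 -> L2[1][4]=97

Derivation:
vaddr = 333 = 0b0101001101
Split: l1_idx=2, l2_idx=4, offset=13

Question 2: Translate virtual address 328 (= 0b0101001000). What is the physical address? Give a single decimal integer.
Answer: 1560

Derivation:
vaddr = 328 = 0b0101001000
Split: l1_idx=2, l2_idx=4, offset=8
L1[2] = 1
L2[1][4] = 97
paddr = 97 * 16 + 8 = 1560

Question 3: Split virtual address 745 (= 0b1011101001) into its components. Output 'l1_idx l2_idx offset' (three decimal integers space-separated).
Answer: 5 6 9

Derivation:
vaddr = 745 = 0b1011101001
  top 3 bits -> l1_idx = 5
  next 3 bits -> l2_idx = 6
  bottom 4 bits -> offset = 9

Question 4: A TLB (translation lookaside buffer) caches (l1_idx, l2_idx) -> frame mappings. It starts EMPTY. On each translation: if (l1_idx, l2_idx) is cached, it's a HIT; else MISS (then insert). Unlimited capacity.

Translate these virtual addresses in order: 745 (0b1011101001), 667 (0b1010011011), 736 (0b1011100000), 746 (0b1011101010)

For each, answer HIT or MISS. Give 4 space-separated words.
vaddr=745: (5,6) not in TLB -> MISS, insert
vaddr=667: (5,1) not in TLB -> MISS, insert
vaddr=736: (5,6) in TLB -> HIT
vaddr=746: (5,6) in TLB -> HIT

Answer: MISS MISS HIT HIT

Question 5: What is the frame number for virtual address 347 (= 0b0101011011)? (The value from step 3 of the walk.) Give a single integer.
Answer: 53

Derivation:
vaddr = 347: l1_idx=2, l2_idx=5
L1[2] = 1; L2[1][5] = 53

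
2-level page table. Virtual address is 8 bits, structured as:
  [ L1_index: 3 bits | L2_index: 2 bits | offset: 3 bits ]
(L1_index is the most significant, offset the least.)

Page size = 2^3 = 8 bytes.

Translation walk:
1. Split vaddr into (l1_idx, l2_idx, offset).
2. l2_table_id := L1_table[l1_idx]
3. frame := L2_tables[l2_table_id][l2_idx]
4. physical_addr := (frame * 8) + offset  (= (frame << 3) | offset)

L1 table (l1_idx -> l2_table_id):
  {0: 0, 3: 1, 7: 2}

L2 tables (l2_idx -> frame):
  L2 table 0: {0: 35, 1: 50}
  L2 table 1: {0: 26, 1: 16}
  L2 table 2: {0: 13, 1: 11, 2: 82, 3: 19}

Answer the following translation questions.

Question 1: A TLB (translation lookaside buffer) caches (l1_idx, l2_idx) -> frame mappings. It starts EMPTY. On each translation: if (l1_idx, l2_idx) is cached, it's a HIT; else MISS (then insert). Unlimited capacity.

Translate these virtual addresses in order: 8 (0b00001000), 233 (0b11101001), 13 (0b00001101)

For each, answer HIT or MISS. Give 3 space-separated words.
vaddr=8: (0,1) not in TLB -> MISS, insert
vaddr=233: (7,1) not in TLB -> MISS, insert
vaddr=13: (0,1) in TLB -> HIT

Answer: MISS MISS HIT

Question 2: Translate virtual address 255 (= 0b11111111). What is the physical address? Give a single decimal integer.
Answer: 159

Derivation:
vaddr = 255 = 0b11111111
Split: l1_idx=7, l2_idx=3, offset=7
L1[7] = 2
L2[2][3] = 19
paddr = 19 * 8 + 7 = 159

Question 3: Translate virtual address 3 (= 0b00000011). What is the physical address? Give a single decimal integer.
Answer: 283

Derivation:
vaddr = 3 = 0b00000011
Split: l1_idx=0, l2_idx=0, offset=3
L1[0] = 0
L2[0][0] = 35
paddr = 35 * 8 + 3 = 283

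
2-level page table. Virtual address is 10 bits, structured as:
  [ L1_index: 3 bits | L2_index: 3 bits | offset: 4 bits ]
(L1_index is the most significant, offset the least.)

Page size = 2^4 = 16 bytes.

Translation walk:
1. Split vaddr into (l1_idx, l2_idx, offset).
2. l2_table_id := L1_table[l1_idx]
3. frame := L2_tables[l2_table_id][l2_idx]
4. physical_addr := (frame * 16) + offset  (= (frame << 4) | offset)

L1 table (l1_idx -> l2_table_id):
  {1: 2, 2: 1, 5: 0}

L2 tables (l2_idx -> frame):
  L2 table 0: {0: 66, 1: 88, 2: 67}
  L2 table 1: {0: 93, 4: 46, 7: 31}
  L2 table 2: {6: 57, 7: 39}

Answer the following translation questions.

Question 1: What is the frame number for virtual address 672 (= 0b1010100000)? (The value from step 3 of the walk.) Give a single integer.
Answer: 67

Derivation:
vaddr = 672: l1_idx=5, l2_idx=2
L1[5] = 0; L2[0][2] = 67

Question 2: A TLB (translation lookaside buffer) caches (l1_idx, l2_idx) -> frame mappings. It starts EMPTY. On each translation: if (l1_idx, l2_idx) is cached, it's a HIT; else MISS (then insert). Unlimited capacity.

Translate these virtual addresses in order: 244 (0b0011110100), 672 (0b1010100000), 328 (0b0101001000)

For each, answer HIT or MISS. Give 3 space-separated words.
Answer: MISS MISS MISS

Derivation:
vaddr=244: (1,7) not in TLB -> MISS, insert
vaddr=672: (5,2) not in TLB -> MISS, insert
vaddr=328: (2,4) not in TLB -> MISS, insert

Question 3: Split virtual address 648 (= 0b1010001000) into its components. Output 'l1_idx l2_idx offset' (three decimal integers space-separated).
Answer: 5 0 8

Derivation:
vaddr = 648 = 0b1010001000
  top 3 bits -> l1_idx = 5
  next 3 bits -> l2_idx = 0
  bottom 4 bits -> offset = 8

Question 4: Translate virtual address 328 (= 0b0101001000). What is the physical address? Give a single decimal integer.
Answer: 744

Derivation:
vaddr = 328 = 0b0101001000
Split: l1_idx=2, l2_idx=4, offset=8
L1[2] = 1
L2[1][4] = 46
paddr = 46 * 16 + 8 = 744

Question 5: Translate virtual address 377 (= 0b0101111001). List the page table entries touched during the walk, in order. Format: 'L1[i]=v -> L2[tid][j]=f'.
Answer: L1[2]=1 -> L2[1][7]=31

Derivation:
vaddr = 377 = 0b0101111001
Split: l1_idx=2, l2_idx=7, offset=9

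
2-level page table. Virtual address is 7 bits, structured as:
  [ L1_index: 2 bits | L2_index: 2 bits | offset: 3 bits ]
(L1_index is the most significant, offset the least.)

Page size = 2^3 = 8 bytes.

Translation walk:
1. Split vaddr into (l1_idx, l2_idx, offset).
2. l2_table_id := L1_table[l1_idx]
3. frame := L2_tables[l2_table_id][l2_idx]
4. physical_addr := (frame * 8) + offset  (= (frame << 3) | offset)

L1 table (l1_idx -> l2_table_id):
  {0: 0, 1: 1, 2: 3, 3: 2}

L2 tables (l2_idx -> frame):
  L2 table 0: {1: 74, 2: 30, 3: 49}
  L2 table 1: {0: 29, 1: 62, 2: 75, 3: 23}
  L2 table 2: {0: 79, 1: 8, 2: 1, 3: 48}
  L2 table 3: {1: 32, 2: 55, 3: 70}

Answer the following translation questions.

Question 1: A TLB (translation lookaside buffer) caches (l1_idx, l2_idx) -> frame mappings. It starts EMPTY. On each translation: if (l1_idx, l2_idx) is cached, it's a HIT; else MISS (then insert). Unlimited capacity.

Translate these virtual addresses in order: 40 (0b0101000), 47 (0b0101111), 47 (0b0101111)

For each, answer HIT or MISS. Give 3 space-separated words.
vaddr=40: (1,1) not in TLB -> MISS, insert
vaddr=47: (1,1) in TLB -> HIT
vaddr=47: (1,1) in TLB -> HIT

Answer: MISS HIT HIT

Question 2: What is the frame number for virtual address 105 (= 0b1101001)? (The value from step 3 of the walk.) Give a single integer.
Answer: 8

Derivation:
vaddr = 105: l1_idx=3, l2_idx=1
L1[3] = 2; L2[2][1] = 8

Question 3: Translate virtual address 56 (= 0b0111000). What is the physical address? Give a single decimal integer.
vaddr = 56 = 0b0111000
Split: l1_idx=1, l2_idx=3, offset=0
L1[1] = 1
L2[1][3] = 23
paddr = 23 * 8 + 0 = 184

Answer: 184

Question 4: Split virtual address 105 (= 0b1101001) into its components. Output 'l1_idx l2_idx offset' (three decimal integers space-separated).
Answer: 3 1 1

Derivation:
vaddr = 105 = 0b1101001
  top 2 bits -> l1_idx = 3
  next 2 bits -> l2_idx = 1
  bottom 3 bits -> offset = 1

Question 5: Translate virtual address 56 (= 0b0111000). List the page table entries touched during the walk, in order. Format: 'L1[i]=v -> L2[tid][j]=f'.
vaddr = 56 = 0b0111000
Split: l1_idx=1, l2_idx=3, offset=0

Answer: L1[1]=1 -> L2[1][3]=23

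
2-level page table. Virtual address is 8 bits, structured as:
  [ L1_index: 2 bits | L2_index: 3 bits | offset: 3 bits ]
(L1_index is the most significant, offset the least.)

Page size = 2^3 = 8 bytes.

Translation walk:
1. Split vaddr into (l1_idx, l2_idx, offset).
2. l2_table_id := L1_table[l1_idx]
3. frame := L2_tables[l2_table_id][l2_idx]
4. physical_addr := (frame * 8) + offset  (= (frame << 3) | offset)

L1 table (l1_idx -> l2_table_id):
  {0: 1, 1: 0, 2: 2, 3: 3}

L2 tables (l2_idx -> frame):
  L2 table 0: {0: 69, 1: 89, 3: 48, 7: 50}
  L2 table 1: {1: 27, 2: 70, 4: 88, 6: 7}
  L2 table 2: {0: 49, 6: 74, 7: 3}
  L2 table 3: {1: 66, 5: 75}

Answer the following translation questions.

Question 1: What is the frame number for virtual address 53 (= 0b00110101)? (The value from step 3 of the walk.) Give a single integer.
vaddr = 53: l1_idx=0, l2_idx=6
L1[0] = 1; L2[1][6] = 7

Answer: 7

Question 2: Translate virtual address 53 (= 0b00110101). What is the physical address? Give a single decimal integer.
Answer: 61

Derivation:
vaddr = 53 = 0b00110101
Split: l1_idx=0, l2_idx=6, offset=5
L1[0] = 1
L2[1][6] = 7
paddr = 7 * 8 + 5 = 61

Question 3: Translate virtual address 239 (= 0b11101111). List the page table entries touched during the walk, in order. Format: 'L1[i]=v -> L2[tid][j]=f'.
vaddr = 239 = 0b11101111
Split: l1_idx=3, l2_idx=5, offset=7

Answer: L1[3]=3 -> L2[3][5]=75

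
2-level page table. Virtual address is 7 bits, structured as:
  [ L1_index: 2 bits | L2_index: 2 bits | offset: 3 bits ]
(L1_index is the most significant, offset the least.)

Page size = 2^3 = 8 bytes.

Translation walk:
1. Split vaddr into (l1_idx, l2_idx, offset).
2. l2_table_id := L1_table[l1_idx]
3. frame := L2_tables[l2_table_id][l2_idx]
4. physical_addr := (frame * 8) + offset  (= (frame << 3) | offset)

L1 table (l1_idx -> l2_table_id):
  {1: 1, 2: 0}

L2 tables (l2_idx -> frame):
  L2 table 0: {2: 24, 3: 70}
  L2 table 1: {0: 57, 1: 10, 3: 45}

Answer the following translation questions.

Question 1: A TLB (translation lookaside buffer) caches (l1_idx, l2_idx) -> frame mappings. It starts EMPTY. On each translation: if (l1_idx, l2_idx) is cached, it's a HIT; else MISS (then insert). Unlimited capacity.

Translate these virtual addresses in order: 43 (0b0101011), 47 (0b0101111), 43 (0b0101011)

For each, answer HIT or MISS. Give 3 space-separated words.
vaddr=43: (1,1) not in TLB -> MISS, insert
vaddr=47: (1,1) in TLB -> HIT
vaddr=43: (1,1) in TLB -> HIT

Answer: MISS HIT HIT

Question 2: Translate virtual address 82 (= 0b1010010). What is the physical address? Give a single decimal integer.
vaddr = 82 = 0b1010010
Split: l1_idx=2, l2_idx=2, offset=2
L1[2] = 0
L2[0][2] = 24
paddr = 24 * 8 + 2 = 194

Answer: 194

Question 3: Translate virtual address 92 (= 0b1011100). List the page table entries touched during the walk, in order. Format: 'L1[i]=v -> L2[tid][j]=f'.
Answer: L1[2]=0 -> L2[0][3]=70

Derivation:
vaddr = 92 = 0b1011100
Split: l1_idx=2, l2_idx=3, offset=4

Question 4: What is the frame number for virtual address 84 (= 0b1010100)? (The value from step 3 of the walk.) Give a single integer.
Answer: 24

Derivation:
vaddr = 84: l1_idx=2, l2_idx=2
L1[2] = 0; L2[0][2] = 24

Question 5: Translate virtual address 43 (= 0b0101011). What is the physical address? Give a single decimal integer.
Answer: 83

Derivation:
vaddr = 43 = 0b0101011
Split: l1_idx=1, l2_idx=1, offset=3
L1[1] = 1
L2[1][1] = 10
paddr = 10 * 8 + 3 = 83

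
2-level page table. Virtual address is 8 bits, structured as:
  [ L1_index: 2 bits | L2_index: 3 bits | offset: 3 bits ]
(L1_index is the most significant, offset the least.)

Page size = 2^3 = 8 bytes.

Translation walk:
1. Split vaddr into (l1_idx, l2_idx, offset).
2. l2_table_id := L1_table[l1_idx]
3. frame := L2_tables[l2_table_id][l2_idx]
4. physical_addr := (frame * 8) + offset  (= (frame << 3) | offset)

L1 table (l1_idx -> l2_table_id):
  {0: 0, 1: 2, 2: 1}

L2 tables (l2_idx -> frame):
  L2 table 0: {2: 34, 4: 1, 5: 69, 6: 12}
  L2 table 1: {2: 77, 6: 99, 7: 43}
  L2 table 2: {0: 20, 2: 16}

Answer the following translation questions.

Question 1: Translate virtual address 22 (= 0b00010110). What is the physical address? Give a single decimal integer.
Answer: 278

Derivation:
vaddr = 22 = 0b00010110
Split: l1_idx=0, l2_idx=2, offset=6
L1[0] = 0
L2[0][2] = 34
paddr = 34 * 8 + 6 = 278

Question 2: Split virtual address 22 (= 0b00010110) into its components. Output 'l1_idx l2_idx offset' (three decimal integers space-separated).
Answer: 0 2 6

Derivation:
vaddr = 22 = 0b00010110
  top 2 bits -> l1_idx = 0
  next 3 bits -> l2_idx = 2
  bottom 3 bits -> offset = 6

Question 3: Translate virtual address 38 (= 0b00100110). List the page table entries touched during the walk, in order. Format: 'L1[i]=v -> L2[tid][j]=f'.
Answer: L1[0]=0 -> L2[0][4]=1

Derivation:
vaddr = 38 = 0b00100110
Split: l1_idx=0, l2_idx=4, offset=6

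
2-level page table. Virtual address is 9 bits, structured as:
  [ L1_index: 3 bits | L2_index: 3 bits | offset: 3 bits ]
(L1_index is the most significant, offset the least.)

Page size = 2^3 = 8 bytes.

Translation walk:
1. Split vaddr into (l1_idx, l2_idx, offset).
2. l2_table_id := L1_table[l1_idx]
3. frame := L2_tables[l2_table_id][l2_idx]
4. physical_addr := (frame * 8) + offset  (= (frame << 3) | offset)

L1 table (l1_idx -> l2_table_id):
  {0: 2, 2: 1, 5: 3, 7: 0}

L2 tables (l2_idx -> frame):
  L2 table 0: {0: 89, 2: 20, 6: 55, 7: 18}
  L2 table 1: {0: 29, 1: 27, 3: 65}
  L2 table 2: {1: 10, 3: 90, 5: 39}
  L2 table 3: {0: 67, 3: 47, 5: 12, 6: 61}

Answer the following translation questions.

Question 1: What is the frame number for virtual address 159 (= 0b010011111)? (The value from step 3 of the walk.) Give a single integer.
vaddr = 159: l1_idx=2, l2_idx=3
L1[2] = 1; L2[1][3] = 65

Answer: 65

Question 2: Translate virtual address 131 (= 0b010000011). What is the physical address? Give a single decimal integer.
Answer: 235

Derivation:
vaddr = 131 = 0b010000011
Split: l1_idx=2, l2_idx=0, offset=3
L1[2] = 1
L2[1][0] = 29
paddr = 29 * 8 + 3 = 235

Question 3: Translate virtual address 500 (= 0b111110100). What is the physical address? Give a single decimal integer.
vaddr = 500 = 0b111110100
Split: l1_idx=7, l2_idx=6, offset=4
L1[7] = 0
L2[0][6] = 55
paddr = 55 * 8 + 4 = 444

Answer: 444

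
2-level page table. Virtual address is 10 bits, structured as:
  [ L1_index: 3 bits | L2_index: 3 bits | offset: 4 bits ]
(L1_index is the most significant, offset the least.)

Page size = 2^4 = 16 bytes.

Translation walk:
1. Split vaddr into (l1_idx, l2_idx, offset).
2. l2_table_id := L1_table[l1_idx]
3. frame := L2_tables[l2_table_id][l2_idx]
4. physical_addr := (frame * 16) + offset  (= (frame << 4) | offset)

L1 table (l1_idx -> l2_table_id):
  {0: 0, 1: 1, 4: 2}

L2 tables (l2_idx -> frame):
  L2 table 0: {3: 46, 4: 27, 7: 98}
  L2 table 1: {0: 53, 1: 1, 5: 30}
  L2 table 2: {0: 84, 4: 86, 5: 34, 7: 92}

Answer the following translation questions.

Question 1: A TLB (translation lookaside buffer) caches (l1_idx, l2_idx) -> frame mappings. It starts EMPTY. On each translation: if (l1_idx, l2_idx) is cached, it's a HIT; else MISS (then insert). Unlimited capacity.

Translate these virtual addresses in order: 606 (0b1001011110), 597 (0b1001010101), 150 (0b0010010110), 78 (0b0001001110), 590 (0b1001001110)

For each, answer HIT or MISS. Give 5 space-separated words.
Answer: MISS HIT MISS MISS MISS

Derivation:
vaddr=606: (4,5) not in TLB -> MISS, insert
vaddr=597: (4,5) in TLB -> HIT
vaddr=150: (1,1) not in TLB -> MISS, insert
vaddr=78: (0,4) not in TLB -> MISS, insert
vaddr=590: (4,4) not in TLB -> MISS, insert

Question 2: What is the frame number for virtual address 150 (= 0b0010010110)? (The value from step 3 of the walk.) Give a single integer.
Answer: 1

Derivation:
vaddr = 150: l1_idx=1, l2_idx=1
L1[1] = 1; L2[1][1] = 1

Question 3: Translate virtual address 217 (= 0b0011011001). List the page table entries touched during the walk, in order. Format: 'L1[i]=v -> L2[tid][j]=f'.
vaddr = 217 = 0b0011011001
Split: l1_idx=1, l2_idx=5, offset=9

Answer: L1[1]=1 -> L2[1][5]=30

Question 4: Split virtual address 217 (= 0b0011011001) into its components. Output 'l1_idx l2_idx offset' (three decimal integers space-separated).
Answer: 1 5 9

Derivation:
vaddr = 217 = 0b0011011001
  top 3 bits -> l1_idx = 1
  next 3 bits -> l2_idx = 5
  bottom 4 bits -> offset = 9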